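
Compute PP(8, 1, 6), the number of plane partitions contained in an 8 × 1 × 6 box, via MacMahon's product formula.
PP(8, 1, 6) = 3003

Evaluate the triple product over i = 1..8, j = 1..1, k = 1..6. The factors are (2/1) · (3/2) · (4/3) · (5/4) · (6/5) · (7/6) · (3/2) · (4/3) · … (48 factors total). The numerators and denominators telescope so the product is an integer; carrying out the multiplication exactly gives PP(8, 1, 6) = 3003.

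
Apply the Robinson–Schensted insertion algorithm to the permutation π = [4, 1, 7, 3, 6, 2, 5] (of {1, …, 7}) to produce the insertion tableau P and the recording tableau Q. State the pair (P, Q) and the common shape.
P = [1, 2, 5] / [3, 6] / [4, 7];  Q = [1, 3, 5] / [2, 4] / [6, 7];  common shape = (3, 2, 2)

Row-insert the values π_1, π_2, … into P one at a time, bumping the leftmost entry strictly greater than the inserted value down to the next row. The recording tableau Q records, in position (i, j), the step at which that cell was added to P.
  Insert 4 (step 1): P = [4];  Q = [1]
  Insert 1 (step 2): P = [1] / [4];  Q = [1] / [2]
  Insert 7 (step 3): P = [1, 7] / [4];  Q = [1, 3] / [2]
  Insert 3 (step 4): P = [1, 3] / [4, 7];  Q = [1, 3] / [2, 4]
  Insert 6 (step 5): P = [1, 3, 6] / [4, 7];  Q = [1, 3, 5] / [2, 4]
  Insert 2 (step 6): P = [1, 2, 6] / [3, 7] / [4];  Q = [1, 3, 5] / [2, 4] / [6]
  Insert 5 (step 7): P = [1, 2, 5] / [3, 6] / [4, 7];  Q = [1, 3, 5] / [2, 4] / [6, 7]
Final shape: (3, 2, 2).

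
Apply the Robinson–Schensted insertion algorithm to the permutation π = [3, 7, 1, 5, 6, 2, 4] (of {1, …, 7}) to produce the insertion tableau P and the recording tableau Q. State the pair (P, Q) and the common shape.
P = [1, 2, 4] / [3, 5, 6] / [7];  Q = [1, 2, 5] / [3, 4, 7] / [6];  common shape = (3, 3, 1)

Row-insert the values π_1, π_2, … into P one at a time, bumping the leftmost entry strictly greater than the inserted value down to the next row. The recording tableau Q records, in position (i, j), the step at which that cell was added to P.
  Insert 3 (step 1): P = [3];  Q = [1]
  Insert 7 (step 2): P = [3, 7];  Q = [1, 2]
  Insert 1 (step 3): P = [1, 7] / [3];  Q = [1, 2] / [3]
  Insert 5 (step 4): P = [1, 5] / [3, 7];  Q = [1, 2] / [3, 4]
  Insert 6 (step 5): P = [1, 5, 6] / [3, 7];  Q = [1, 2, 5] / [3, 4]
  Insert 2 (step 6): P = [1, 2, 6] / [3, 5] / [7];  Q = [1, 2, 5] / [3, 4] / [6]
  Insert 4 (step 7): P = [1, 2, 4] / [3, 5, 6] / [7];  Q = [1, 2, 5] / [3, 4, 7] / [6]
Final shape: (3, 3, 1).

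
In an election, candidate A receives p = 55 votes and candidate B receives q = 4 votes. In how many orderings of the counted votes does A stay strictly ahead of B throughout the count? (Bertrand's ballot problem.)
Strict-lead orderings = 393414

Total orderings of the 59 votes with 55 for A: C(59, 55) = 455126. By the Bertrand ballot formula (Cycle Lemma / reflection principle), the number of orderings in which A is strictly ahead of B throughout is (p − q)/(p + q) · C(p + q, p) = (55 − 4)/(55 + 4) · 455126 = 393414.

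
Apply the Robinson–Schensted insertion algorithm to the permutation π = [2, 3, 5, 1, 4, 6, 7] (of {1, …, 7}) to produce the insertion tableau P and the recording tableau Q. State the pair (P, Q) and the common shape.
P = [1, 3, 4, 6, 7] / [2, 5];  Q = [1, 2, 3, 6, 7] / [4, 5];  common shape = (5, 2)

Row-insert the values π_1, π_2, … into P one at a time, bumping the leftmost entry strictly greater than the inserted value down to the next row. The recording tableau Q records, in position (i, j), the step at which that cell was added to P.
  Insert 2 (step 1): P = [2];  Q = [1]
  Insert 3 (step 2): P = [2, 3];  Q = [1, 2]
  Insert 5 (step 3): P = [2, 3, 5];  Q = [1, 2, 3]
  Insert 1 (step 4): P = [1, 3, 5] / [2];  Q = [1, 2, 3] / [4]
  Insert 4 (step 5): P = [1, 3, 4] / [2, 5];  Q = [1, 2, 3] / [4, 5]
  Insert 6 (step 6): P = [1, 3, 4, 6] / [2, 5];  Q = [1, 2, 3, 6] / [4, 5]
  Insert 7 (step 7): P = [1, 3, 4, 6, 7] / [2, 5];  Q = [1, 2, 3, 6, 7] / [4, 5]
Final shape: (5, 2).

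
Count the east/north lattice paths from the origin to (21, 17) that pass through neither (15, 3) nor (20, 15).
Number of paths = 19020833964

Inclusion–exclusion. Total paths: C(38, 21) = 28781143380. Through P₁: C(18, 15)·C(20, 6) = 31628160. Through P₂: C(35, 20)·C(3, 1) = 9743829480. Since P₁ is strictly southwest of P₂, a monotone path through both must visit P₁ then P₂; paths through both = C(18, 15)·C(17, 5)·C(3, 1) = 15148224. Avoid both = 28781143380 − 31628160 − 9743829480 + 15148224 = 19020833964.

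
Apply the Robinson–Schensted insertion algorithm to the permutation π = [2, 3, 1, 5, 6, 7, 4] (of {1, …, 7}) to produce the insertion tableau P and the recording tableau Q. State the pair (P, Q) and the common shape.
P = [1, 3, 4, 6, 7] / [2, 5];  Q = [1, 2, 4, 5, 6] / [3, 7];  common shape = (5, 2)

Row-insert the values π_1, π_2, … into P one at a time, bumping the leftmost entry strictly greater than the inserted value down to the next row. The recording tableau Q records, in position (i, j), the step at which that cell was added to P.
  Insert 2 (step 1): P = [2];  Q = [1]
  Insert 3 (step 2): P = [2, 3];  Q = [1, 2]
  Insert 1 (step 3): P = [1, 3] / [2];  Q = [1, 2] / [3]
  Insert 5 (step 4): P = [1, 3, 5] / [2];  Q = [1, 2, 4] / [3]
  Insert 6 (step 5): P = [1, 3, 5, 6] / [2];  Q = [1, 2, 4, 5] / [3]
  Insert 7 (step 6): P = [1, 3, 5, 6, 7] / [2];  Q = [1, 2, 4, 5, 6] / [3]
  Insert 4 (step 7): P = [1, 3, 4, 6, 7] / [2, 5];  Q = [1, 2, 4, 5, 6] / [3, 7]
Final shape: (5, 2).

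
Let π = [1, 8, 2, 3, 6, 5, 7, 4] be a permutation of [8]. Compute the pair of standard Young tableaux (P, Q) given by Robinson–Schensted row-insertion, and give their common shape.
P = [1, 2, 3, 4, 7] / [5] / [6] / [8];  Q = [1, 2, 4, 5, 7] / [3] / [6] / [8];  common shape = (5, 1, 1, 1)

Row-insert the values π_1, π_2, … into P one at a time, bumping the leftmost entry strictly greater than the inserted value down to the next row. The recording tableau Q records, in position (i, j), the step at which that cell was added to P.
  Insert 1 (step 1): P = [1];  Q = [1]
  Insert 8 (step 2): P = [1, 8];  Q = [1, 2]
  Insert 2 (step 3): P = [1, 2] / [8];  Q = [1, 2] / [3]
  Insert 3 (step 4): P = [1, 2, 3] / [8];  Q = [1, 2, 4] / [3]
  Insert 6 (step 5): P = [1, 2, 3, 6] / [8];  Q = [1, 2, 4, 5] / [3]
  Insert 5 (step 6): P = [1, 2, 3, 5] / [6] / [8];  Q = [1, 2, 4, 5] / [3] / [6]
  Insert 7 (step 7): P = [1, 2, 3, 5, 7] / [6] / [8];  Q = [1, 2, 4, 5, 7] / [3] / [6]
  Insert 4 (step 8): P = [1, 2, 3, 4, 7] / [5] / [6] / [8];  Q = [1, 2, 4, 5, 7] / [3] / [6] / [8]
Final shape: (5, 1, 1, 1).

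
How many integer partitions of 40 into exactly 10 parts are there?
p(40, 10 parts) = 3590

Partitions of n into exactly k parts are in bijection with partitions of n − k into at most k parts (subtract 1 from each part). So p(40, exactly 10) = p(30, parts ≤ 10). Computing via the recurrence p(m, j) = p(m, j−1) + p(m−j, j) gives 3590.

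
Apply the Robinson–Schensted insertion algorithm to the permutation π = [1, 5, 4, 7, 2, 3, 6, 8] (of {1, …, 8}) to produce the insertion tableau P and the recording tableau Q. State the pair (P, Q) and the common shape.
P = [1, 2, 3, 6, 8] / [4, 7] / [5];  Q = [1, 2, 4, 7, 8] / [3, 6] / [5];  common shape = (5, 2, 1)

Row-insert the values π_1, π_2, … into P one at a time, bumping the leftmost entry strictly greater than the inserted value down to the next row. The recording tableau Q records, in position (i, j), the step at which that cell was added to P.
  Insert 1 (step 1): P = [1];  Q = [1]
  Insert 5 (step 2): P = [1, 5];  Q = [1, 2]
  Insert 4 (step 3): P = [1, 4] / [5];  Q = [1, 2] / [3]
  Insert 7 (step 4): P = [1, 4, 7] / [5];  Q = [1, 2, 4] / [3]
  Insert 2 (step 5): P = [1, 2, 7] / [4] / [5];  Q = [1, 2, 4] / [3] / [5]
  Insert 3 (step 6): P = [1, 2, 3] / [4, 7] / [5];  Q = [1, 2, 4] / [3, 6] / [5]
  Insert 6 (step 7): P = [1, 2, 3, 6] / [4, 7] / [5];  Q = [1, 2, 4, 7] / [3, 6] / [5]
  Insert 8 (step 8): P = [1, 2, 3, 6, 8] / [4, 7] / [5];  Q = [1, 2, 4, 7, 8] / [3, 6] / [5]
Final shape: (5, 2, 1).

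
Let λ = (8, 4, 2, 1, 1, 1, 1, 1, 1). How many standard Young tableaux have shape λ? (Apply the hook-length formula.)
# SYT of shape (8, 4, 2, 1, 1, 1, 1, 1, 1) = 33067125

Hook-length formula: f^λ = n! / Π hook(c), product over all cells c of the Young diagram. For λ = (8, 4, 2, 1, 1, 1, 1, 1, 1), n = 20 boxes. Hook lengths by row (left-to-right, top-to-bottom): [16, 9, 7, 6, 4, 3, 2, 1]; [11, 4, 2, 1]; [8, 1]; [6]; [5]; [4]; [3]; [2]; [1]. Product of hooks = 73574645760. So f^λ = 20! / 73574645760 = 2432902008176640000 / 73574645760 = 33067125.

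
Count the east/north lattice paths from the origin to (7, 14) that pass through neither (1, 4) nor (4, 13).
Number of paths = 71120

Inclusion–exclusion. Total paths: C(21, 7) = 116280. Through P₁: C(5, 1)·C(16, 6) = 40040. Through P₂: C(17, 4)·C(4, 3) = 9520. Since P₁ is strictly southwest of P₂, a monotone path through both must visit P₁ then P₂; paths through both = C(5, 1)·C(12, 3)·C(4, 3) = 4400. Avoid both = 116280 − 40040 − 9520 + 4400 = 71120.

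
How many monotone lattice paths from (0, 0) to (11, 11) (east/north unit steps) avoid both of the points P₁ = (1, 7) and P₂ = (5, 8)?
Number of paths = 592676

Inclusion–exclusion. Total paths: C(22, 11) = 705432. Through P₁: C(8, 1)·C(14, 10) = 8008. Through P₂: C(13, 5)·C(9, 6) = 108108. Since P₁ is strictly southwest of P₂, a monotone path through both must visit P₁ then P₂; paths through both = C(8, 1)·C(5, 4)·C(9, 6) = 3360. Avoid both = 705432 − 8008 − 108108 + 3360 = 592676.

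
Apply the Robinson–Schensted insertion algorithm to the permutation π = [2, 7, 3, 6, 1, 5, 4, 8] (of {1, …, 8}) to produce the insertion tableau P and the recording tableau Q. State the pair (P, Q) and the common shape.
P = [1, 3, 4, 8] / [2, 5] / [6] / [7];  Q = [1, 2, 4, 8] / [3, 6] / [5] / [7];  common shape = (4, 2, 1, 1)

Row-insert the values π_1, π_2, … into P one at a time, bumping the leftmost entry strictly greater than the inserted value down to the next row. The recording tableau Q records, in position (i, j), the step at which that cell was added to P.
  Insert 2 (step 1): P = [2];  Q = [1]
  Insert 7 (step 2): P = [2, 7];  Q = [1, 2]
  Insert 3 (step 3): P = [2, 3] / [7];  Q = [1, 2] / [3]
  Insert 6 (step 4): P = [2, 3, 6] / [7];  Q = [1, 2, 4] / [3]
  Insert 1 (step 5): P = [1, 3, 6] / [2] / [7];  Q = [1, 2, 4] / [3] / [5]
  Insert 5 (step 6): P = [1, 3, 5] / [2, 6] / [7];  Q = [1, 2, 4] / [3, 6] / [5]
  Insert 4 (step 7): P = [1, 3, 4] / [2, 5] / [6] / [7];  Q = [1, 2, 4] / [3, 6] / [5] / [7]
  Insert 8 (step 8): P = [1, 3, 4, 8] / [2, 5] / [6] / [7];  Q = [1, 2, 4, 8] / [3, 6] / [5] / [7]
Final shape: (4, 2, 1, 1).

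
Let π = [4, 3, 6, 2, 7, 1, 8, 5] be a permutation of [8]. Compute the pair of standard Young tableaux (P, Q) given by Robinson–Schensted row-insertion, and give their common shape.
P = [1, 5, 7, 8] / [2, 6] / [3] / [4];  Q = [1, 3, 5, 7] / [2, 8] / [4] / [6];  common shape = (4, 2, 1, 1)

Row-insert the values π_1, π_2, … into P one at a time, bumping the leftmost entry strictly greater than the inserted value down to the next row. The recording tableau Q records, in position (i, j), the step at which that cell was added to P.
  Insert 4 (step 1): P = [4];  Q = [1]
  Insert 3 (step 2): P = [3] / [4];  Q = [1] / [2]
  Insert 6 (step 3): P = [3, 6] / [4];  Q = [1, 3] / [2]
  Insert 2 (step 4): P = [2, 6] / [3] / [4];  Q = [1, 3] / [2] / [4]
  Insert 7 (step 5): P = [2, 6, 7] / [3] / [4];  Q = [1, 3, 5] / [2] / [4]
  Insert 1 (step 6): P = [1, 6, 7] / [2] / [3] / [4];  Q = [1, 3, 5] / [2] / [4] / [6]
  Insert 8 (step 7): P = [1, 6, 7, 8] / [2] / [3] / [4];  Q = [1, 3, 5, 7] / [2] / [4] / [6]
  Insert 5 (step 8): P = [1, 5, 7, 8] / [2, 6] / [3] / [4];  Q = [1, 3, 5, 7] / [2, 8] / [4] / [6]
Final shape: (4, 2, 1, 1).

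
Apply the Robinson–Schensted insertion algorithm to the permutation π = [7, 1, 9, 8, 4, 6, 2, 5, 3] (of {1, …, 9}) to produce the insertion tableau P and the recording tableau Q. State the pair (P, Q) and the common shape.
P = [1, 2, 3] / [4, 5] / [6, 8] / [7] / [9];  Q = [1, 3, 6] / [2, 4] / [5, 8] / [7] / [9];  common shape = (3, 2, 2, 1, 1)

Row-insert the values π_1, π_2, … into P one at a time, bumping the leftmost entry strictly greater than the inserted value down to the next row. The recording tableau Q records, in position (i, j), the step at which that cell was added to P.
  Insert 7 (step 1): P = [7];  Q = [1]
  Insert 1 (step 2): P = [1] / [7];  Q = [1] / [2]
  Insert 9 (step 3): P = [1, 9] / [7];  Q = [1, 3] / [2]
  Insert 8 (step 4): P = [1, 8] / [7, 9];  Q = [1, 3] / [2, 4]
  Insert 4 (step 5): P = [1, 4] / [7, 8] / [9];  Q = [1, 3] / [2, 4] / [5]
  Insert 6 (step 6): P = [1, 4, 6] / [7, 8] / [9];  Q = [1, 3, 6] / [2, 4] / [5]
  Insert 2 (step 7): P = [1, 2, 6] / [4, 8] / [7] / [9];  Q = [1, 3, 6] / [2, 4] / [5] / [7]
  Insert 5 (step 8): P = [1, 2, 5] / [4, 6] / [7, 8] / [9];  Q = [1, 3, 6] / [2, 4] / [5, 8] / [7]
  Insert 3 (step 9): P = [1, 2, 3] / [4, 5] / [6, 8] / [7] / [9];  Q = [1, 3, 6] / [2, 4] / [5, 8] / [7] / [9]
Final shape: (3, 2, 2, 1, 1).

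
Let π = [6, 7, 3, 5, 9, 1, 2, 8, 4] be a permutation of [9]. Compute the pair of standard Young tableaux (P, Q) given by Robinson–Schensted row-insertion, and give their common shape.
P = [1, 2, 4] / [3, 5, 8] / [6, 7, 9];  Q = [1, 2, 5] / [3, 4, 8] / [6, 7, 9];  common shape = (3, 3, 3)

Row-insert the values π_1, π_2, … into P one at a time, bumping the leftmost entry strictly greater than the inserted value down to the next row. The recording tableau Q records, in position (i, j), the step at which that cell was added to P.
  Insert 6 (step 1): P = [6];  Q = [1]
  Insert 7 (step 2): P = [6, 7];  Q = [1, 2]
  Insert 3 (step 3): P = [3, 7] / [6];  Q = [1, 2] / [3]
  Insert 5 (step 4): P = [3, 5] / [6, 7];  Q = [1, 2] / [3, 4]
  Insert 9 (step 5): P = [3, 5, 9] / [6, 7];  Q = [1, 2, 5] / [3, 4]
  Insert 1 (step 6): P = [1, 5, 9] / [3, 7] / [6];  Q = [1, 2, 5] / [3, 4] / [6]
  Insert 2 (step 7): P = [1, 2, 9] / [3, 5] / [6, 7];  Q = [1, 2, 5] / [3, 4] / [6, 7]
  Insert 8 (step 8): P = [1, 2, 8] / [3, 5, 9] / [6, 7];  Q = [1, 2, 5] / [3, 4, 8] / [6, 7]
  Insert 4 (step 9): P = [1, 2, 4] / [3, 5, 8] / [6, 7, 9];  Q = [1, 2, 5] / [3, 4, 8] / [6, 7, 9]
Final shape: (3, 3, 3).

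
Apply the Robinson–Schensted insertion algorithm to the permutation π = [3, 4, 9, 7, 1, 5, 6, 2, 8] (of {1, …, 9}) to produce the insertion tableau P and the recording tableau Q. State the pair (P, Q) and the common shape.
P = [1, 2, 5, 6, 8] / [3, 4] / [7] / [9];  Q = [1, 2, 3, 7, 9] / [4, 6] / [5] / [8];  common shape = (5, 2, 1, 1)

Row-insert the values π_1, π_2, … into P one at a time, bumping the leftmost entry strictly greater than the inserted value down to the next row. The recording tableau Q records, in position (i, j), the step at which that cell was added to P.
  Insert 3 (step 1): P = [3];  Q = [1]
  Insert 4 (step 2): P = [3, 4];  Q = [1, 2]
  Insert 9 (step 3): P = [3, 4, 9];  Q = [1, 2, 3]
  Insert 7 (step 4): P = [3, 4, 7] / [9];  Q = [1, 2, 3] / [4]
  Insert 1 (step 5): P = [1, 4, 7] / [3] / [9];  Q = [1, 2, 3] / [4] / [5]
  Insert 5 (step 6): P = [1, 4, 5] / [3, 7] / [9];  Q = [1, 2, 3] / [4, 6] / [5]
  Insert 6 (step 7): P = [1, 4, 5, 6] / [3, 7] / [9];  Q = [1, 2, 3, 7] / [4, 6] / [5]
  Insert 2 (step 8): P = [1, 2, 5, 6] / [3, 4] / [7] / [9];  Q = [1, 2, 3, 7] / [4, 6] / [5] / [8]
  Insert 8 (step 9): P = [1, 2, 5, 6, 8] / [3, 4] / [7] / [9];  Q = [1, 2, 3, 7, 9] / [4, 6] / [5] / [8]
Final shape: (5, 2, 1, 1).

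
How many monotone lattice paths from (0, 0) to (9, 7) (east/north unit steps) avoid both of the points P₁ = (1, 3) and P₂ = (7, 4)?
Number of paths = 6440

Inclusion–exclusion. Total paths: C(16, 9) = 11440. Through P₁: C(4, 1)·C(12, 8) = 1980. Through P₂: C(11, 7)·C(5, 2) = 3300. Since P₁ is strictly southwest of P₂, a monotone path through both must visit P₁ then P₂; paths through both = C(4, 1)·C(7, 6)·C(5, 2) = 280. Avoid both = 11440 − 1980 − 3300 + 280 = 6440.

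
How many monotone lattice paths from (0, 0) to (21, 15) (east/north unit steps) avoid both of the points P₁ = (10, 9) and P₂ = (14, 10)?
Number of paths = 3237134560

Inclusion–exclusion. Total paths: C(36, 21) = 5567902560. Through P₁: C(19, 10)·C(17, 11) = 1143270128. Through P₂: C(24, 14)·C(12, 7) = 1553314752. Since P₁ is strictly southwest of P₂, a monotone path through both must visit P₁ then P₂; paths through both = C(19, 10)·C(5, 4)·C(12, 7) = 365816880. Avoid both = 5567902560 − 1143270128 − 1553314752 + 365816880 = 3237134560.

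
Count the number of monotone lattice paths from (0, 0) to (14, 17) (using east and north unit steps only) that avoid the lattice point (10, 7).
Number of paths = 245715077

Total paths from (0, 0) to (14, 17): C(31, 14) = 265182525. Paths through (10, 7): (paths (0, 0) → (10, 7)) × (paths (10, 7) → (14, 17)) = C(17, 10) · C(14, 4) = 19448 · 1001 = 19467448. Avoidance count = 265182525 − 19467448 = 245715077.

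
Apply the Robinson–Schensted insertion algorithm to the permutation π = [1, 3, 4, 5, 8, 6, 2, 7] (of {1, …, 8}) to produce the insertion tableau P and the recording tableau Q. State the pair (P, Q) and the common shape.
P = [1, 2, 4, 5, 6, 7] / [3] / [8];  Q = [1, 2, 3, 4, 5, 8] / [6] / [7];  common shape = (6, 1, 1)

Row-insert the values π_1, π_2, … into P one at a time, bumping the leftmost entry strictly greater than the inserted value down to the next row. The recording tableau Q records, in position (i, j), the step at which that cell was added to P.
  Insert 1 (step 1): P = [1];  Q = [1]
  Insert 3 (step 2): P = [1, 3];  Q = [1, 2]
  Insert 4 (step 3): P = [1, 3, 4];  Q = [1, 2, 3]
  Insert 5 (step 4): P = [1, 3, 4, 5];  Q = [1, 2, 3, 4]
  Insert 8 (step 5): P = [1, 3, 4, 5, 8];  Q = [1, 2, 3, 4, 5]
  Insert 6 (step 6): P = [1, 3, 4, 5, 6] / [8];  Q = [1, 2, 3, 4, 5] / [6]
  Insert 2 (step 7): P = [1, 2, 4, 5, 6] / [3] / [8];  Q = [1, 2, 3, 4, 5] / [6] / [7]
  Insert 7 (step 8): P = [1, 2, 4, 5, 6, 7] / [3] / [8];  Q = [1, 2, 3, 4, 5, 8] / [6] / [7]
Final shape: (6, 1, 1).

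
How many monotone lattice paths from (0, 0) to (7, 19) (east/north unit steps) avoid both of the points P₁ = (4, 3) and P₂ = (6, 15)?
Number of paths = 368490

Inclusion–exclusion. Total paths: C(26, 7) = 657800. Through P₁: C(7, 4)·C(19, 3) = 33915. Through P₂: C(21, 6)·C(5, 1) = 271320. Since P₁ is strictly southwest of P₂, a monotone path through both must visit P₁ then P₂; paths through both = C(7, 4)·C(14, 2)·C(5, 1) = 15925. Avoid both = 657800 − 33915 − 271320 + 15925 = 368490.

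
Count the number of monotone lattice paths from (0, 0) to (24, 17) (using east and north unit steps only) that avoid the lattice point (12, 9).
Number of paths = 114558118350

Total paths from (0, 0) to (24, 17): C(41, 24) = 151584480450. Paths through (12, 9): (paths (0, 0) → (12, 9)) × (paths (12, 9) → (24, 17)) = C(21, 12) · C(20, 12) = 293930 · 125970 = 37026362100. Avoidance count = 151584480450 − 37026362100 = 114558118350.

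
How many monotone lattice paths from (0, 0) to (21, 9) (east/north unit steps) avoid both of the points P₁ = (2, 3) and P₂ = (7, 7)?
Number of paths = 12275510

Inclusion–exclusion. Total paths: C(30, 21) = 14307150. Through P₁: C(5, 2)·C(25, 19) = 1771000. Through P₂: C(14, 7)·C(16, 14) = 411840. Since P₁ is strictly southwest of P₂, a monotone path through both must visit P₁ then P₂; paths through both = C(5, 2)·C(9, 5)·C(16, 14) = 151200. Avoid both = 14307150 − 1771000 − 411840 + 151200 = 12275510.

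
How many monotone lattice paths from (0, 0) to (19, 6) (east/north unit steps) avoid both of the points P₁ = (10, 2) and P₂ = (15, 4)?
Number of paths = 92560

Inclusion–exclusion. Total paths: C(25, 19) = 177100. Through P₁: C(12, 10)·C(13, 9) = 47190. Through P₂: C(19, 15)·C(6, 4) = 58140. Since P₁ is strictly southwest of P₂, a monotone path through both must visit P₁ then P₂; paths through both = C(12, 10)·C(7, 5)·C(6, 4) = 20790. Avoid both = 177100 − 47190 − 58140 + 20790 = 92560.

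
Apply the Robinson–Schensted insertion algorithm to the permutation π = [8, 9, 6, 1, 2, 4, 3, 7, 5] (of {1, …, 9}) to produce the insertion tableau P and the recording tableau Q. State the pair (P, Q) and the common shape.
P = [1, 2, 3, 5] / [4, 7] / [6, 9] / [8];  Q = [1, 2, 6, 8] / [3, 5] / [4, 9] / [7];  common shape = (4, 2, 2, 1)

Row-insert the values π_1, π_2, … into P one at a time, bumping the leftmost entry strictly greater than the inserted value down to the next row. The recording tableau Q records, in position (i, j), the step at which that cell was added to P.
  Insert 8 (step 1): P = [8];  Q = [1]
  Insert 9 (step 2): P = [8, 9];  Q = [1, 2]
  Insert 6 (step 3): P = [6, 9] / [8];  Q = [1, 2] / [3]
  Insert 1 (step 4): P = [1, 9] / [6] / [8];  Q = [1, 2] / [3] / [4]
  Insert 2 (step 5): P = [1, 2] / [6, 9] / [8];  Q = [1, 2] / [3, 5] / [4]
  Insert 4 (step 6): P = [1, 2, 4] / [6, 9] / [8];  Q = [1, 2, 6] / [3, 5] / [4]
  Insert 3 (step 7): P = [1, 2, 3] / [4, 9] / [6] / [8];  Q = [1, 2, 6] / [3, 5] / [4] / [7]
  Insert 7 (step 8): P = [1, 2, 3, 7] / [4, 9] / [6] / [8];  Q = [1, 2, 6, 8] / [3, 5] / [4] / [7]
  Insert 5 (step 9): P = [1, 2, 3, 5] / [4, 7] / [6, 9] / [8];  Q = [1, 2, 6, 8] / [3, 5] / [4, 9] / [7]
Final shape: (4, 2, 2, 1).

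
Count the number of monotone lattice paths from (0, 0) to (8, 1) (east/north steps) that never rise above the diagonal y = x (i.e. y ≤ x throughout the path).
Number of paths = 8

By the reflection principle (André's argument), the number of monotone paths to (8, 1) with n ≤ m that never go above y = x is C(9, 8) − C(9, 9) = 9 − 1 = 8.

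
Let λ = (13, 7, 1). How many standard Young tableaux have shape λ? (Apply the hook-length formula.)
# SYT of shape (13, 7, 1) = 664734

Hook-length formula: f^λ = n! / Π hook(c), product over all cells c of the Young diagram. For λ = (13, 7, 1), n = 21 boxes. Hook lengths by row (left-to-right, top-to-bottom): [15, 13, 12, 11, 10, 9, 8, 6, 5, 4, 3, 2, 1]; [8, 6, 5, 4, 3, 2, 1]; [1]. Product of hooks = 76859228160000. So f^λ = 21! / 76859228160000 = 51090942171709440000 / 76859228160000 = 664734.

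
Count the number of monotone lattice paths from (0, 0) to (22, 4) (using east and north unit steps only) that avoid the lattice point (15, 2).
Number of paths = 10054

Total paths from (0, 0) to (22, 4): C(26, 22) = 14950. Paths through (15, 2): (paths (0, 0) → (15, 2)) × (paths (15, 2) → (22, 4)) = C(17, 15) · C(9, 7) = 136 · 36 = 4896. Avoidance count = 14950 − 4896 = 10054.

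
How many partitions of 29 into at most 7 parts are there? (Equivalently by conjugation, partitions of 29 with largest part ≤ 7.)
p(29, parts ≤ 7) = 1579

Use the recurrence p(n, m) = p(n, m−1) + p(n−m, m): either the largest part is < m (count p(n, m−1)) or the largest part is exactly m (remove one copy of m, count p(n−m, m)). With p(0, ·) = 1 this gives p(29, parts ≤ 7) = 1579. (By conjugating Young diagrams, this also counts partitions of 29 into at most 7 parts.)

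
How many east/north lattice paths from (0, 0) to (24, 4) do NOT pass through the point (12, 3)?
Number of paths = 14560

Total paths from (0, 0) to (24, 4): C(28, 24) = 20475. Paths through (12, 3): (paths (0, 0) → (12, 3)) × (paths (12, 3) → (24, 4)) = C(15, 12) · C(13, 12) = 455 · 13 = 5915. Avoidance count = 20475 − 5915 = 14560.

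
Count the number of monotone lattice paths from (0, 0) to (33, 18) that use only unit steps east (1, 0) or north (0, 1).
Number of paths = 27900908274925

A monotone lattice path from (0, 0) to (33, 18) consists of 33 east steps and 18 north steps in some order, so it is determined by which 33 of the 51 steps are east. The count is C(51, 33) = 27900908274925.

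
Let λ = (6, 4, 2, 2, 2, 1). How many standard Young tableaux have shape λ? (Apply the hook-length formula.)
# SYT of shape (6, 4, 2, 2, 2, 1) = 2598960

Hook-length formula: f^λ = n! / Π hook(c), product over all cells c of the Young diagram. For λ = (6, 4, 2, 2, 2, 1), n = 17 boxes. Hook lengths by row (left-to-right, top-to-bottom): [11, 9, 5, 4, 2, 1]; [8, 6, 2, 1]; [5, 3]; [4, 2]; [3, 1]; [1]. Product of hooks = 136857600. So f^λ = 17! / 136857600 = 355687428096000 / 136857600 = 2598960.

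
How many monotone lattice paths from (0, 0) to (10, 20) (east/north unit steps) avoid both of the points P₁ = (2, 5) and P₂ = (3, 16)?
Number of paths = 19511811

Inclusion–exclusion. Total paths: C(30, 10) = 30045015. Through P₁: C(7, 2)·C(23, 8) = 10296594. Through P₂: C(19, 3)·C(11, 7) = 319770. Since P₁ is strictly southwest of P₂, a monotone path through both must visit P₁ then P₂; paths through both = C(7, 2)·C(12, 1)·C(11, 7) = 83160. Avoid both = 30045015 − 10296594 − 319770 + 83160 = 19511811.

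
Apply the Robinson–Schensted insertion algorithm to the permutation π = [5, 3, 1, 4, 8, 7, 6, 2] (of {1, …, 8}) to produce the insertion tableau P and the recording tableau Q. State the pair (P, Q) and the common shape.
P = [1, 2, 6] / [3, 4] / [5, 7] / [8];  Q = [1, 4, 5] / [2, 6] / [3, 7] / [8];  common shape = (3, 2, 2, 1)

Row-insert the values π_1, π_2, … into P one at a time, bumping the leftmost entry strictly greater than the inserted value down to the next row. The recording tableau Q records, in position (i, j), the step at which that cell was added to P.
  Insert 5 (step 1): P = [5];  Q = [1]
  Insert 3 (step 2): P = [3] / [5];  Q = [1] / [2]
  Insert 1 (step 3): P = [1] / [3] / [5];  Q = [1] / [2] / [3]
  Insert 4 (step 4): P = [1, 4] / [3] / [5];  Q = [1, 4] / [2] / [3]
  Insert 8 (step 5): P = [1, 4, 8] / [3] / [5];  Q = [1, 4, 5] / [2] / [3]
  Insert 7 (step 6): P = [1, 4, 7] / [3, 8] / [5];  Q = [1, 4, 5] / [2, 6] / [3]
  Insert 6 (step 7): P = [1, 4, 6] / [3, 7] / [5, 8];  Q = [1, 4, 5] / [2, 6] / [3, 7]
  Insert 2 (step 8): P = [1, 2, 6] / [3, 4] / [5, 7] / [8];  Q = [1, 4, 5] / [2, 6] / [3, 7] / [8]
Final shape: (3, 2, 2, 1).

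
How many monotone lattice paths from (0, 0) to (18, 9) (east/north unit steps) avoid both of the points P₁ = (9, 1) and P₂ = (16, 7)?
Number of paths = 3075743

Inclusion–exclusion. Total paths: C(27, 18) = 4686825. Through P₁: C(10, 9)·C(17, 9) = 243100. Through P₂: C(23, 16)·C(4, 2) = 1470942. Since P₁ is strictly southwest of P₂, a monotone path through both must visit P₁ then P₂; paths through both = C(10, 9)·C(13, 7)·C(4, 2) = 102960. Avoid both = 4686825 − 243100 − 1470942 + 102960 = 3075743.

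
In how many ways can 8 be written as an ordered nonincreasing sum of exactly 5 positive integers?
p(8, 5 parts) = 3

Partitions of n into exactly k parts ↔ partitions of n − k into at most k parts (subtract 1 from each part). For n = 8, k = 5, the partitions are: 4+1+1+1+1, 3+2+1+1+1, 2+2+2+1+1. Count = 3.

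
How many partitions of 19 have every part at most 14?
p(19, parts ≤ 14) = 478

Use the recurrence p(n, m) = p(n, m−1) + p(n−m, m): either the largest part is < m (count p(n, m−1)) or the largest part is exactly m (remove one copy of m, count p(n−m, m)). With p(0, ·) = 1 this gives p(19, parts ≤ 14) = 478. (By conjugating Young diagrams, this also counts partitions of 19 into at most 14 parts.)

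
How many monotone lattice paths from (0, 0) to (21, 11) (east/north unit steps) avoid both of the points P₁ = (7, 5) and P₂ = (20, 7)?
Number of paths = 94302210

Inclusion–exclusion. Total paths: C(32, 21) = 129024480. Through P₁: C(12, 7)·C(20, 14) = 30697920. Through P₂: C(27, 20)·C(5, 1) = 4440150. Since P₁ is strictly southwest of P₂, a monotone path through both must visit P₁ then P₂; paths through both = C(12, 7)·C(15, 13)·C(5, 1) = 415800. Avoid both = 129024480 − 30697920 − 4440150 + 415800 = 94302210.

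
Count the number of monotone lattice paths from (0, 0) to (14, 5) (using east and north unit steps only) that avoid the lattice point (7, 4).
Number of paths = 8988

Total paths from (0, 0) to (14, 5): C(19, 14) = 11628. Paths through (7, 4): (paths (0, 0) → (7, 4)) × (paths (7, 4) → (14, 5)) = C(11, 7) · C(8, 7) = 330 · 8 = 2640. Avoidance count = 11628 − 2640 = 8988.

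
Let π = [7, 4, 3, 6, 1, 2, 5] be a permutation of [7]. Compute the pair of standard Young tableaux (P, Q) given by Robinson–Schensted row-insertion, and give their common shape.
P = [1, 2, 5] / [3, 6] / [4] / [7];  Q = [1, 4, 7] / [2, 6] / [3] / [5];  common shape = (3, 2, 1, 1)

Row-insert the values π_1, π_2, … into P one at a time, bumping the leftmost entry strictly greater than the inserted value down to the next row. The recording tableau Q records, in position (i, j), the step at which that cell was added to P.
  Insert 7 (step 1): P = [7];  Q = [1]
  Insert 4 (step 2): P = [4] / [7];  Q = [1] / [2]
  Insert 3 (step 3): P = [3] / [4] / [7];  Q = [1] / [2] / [3]
  Insert 6 (step 4): P = [3, 6] / [4] / [7];  Q = [1, 4] / [2] / [3]
  Insert 1 (step 5): P = [1, 6] / [3] / [4] / [7];  Q = [1, 4] / [2] / [3] / [5]
  Insert 2 (step 6): P = [1, 2] / [3, 6] / [4] / [7];  Q = [1, 4] / [2, 6] / [3] / [5]
  Insert 5 (step 7): P = [1, 2, 5] / [3, 6] / [4] / [7];  Q = [1, 4, 7] / [2, 6] / [3] / [5]
Final shape: (3, 2, 1, 1).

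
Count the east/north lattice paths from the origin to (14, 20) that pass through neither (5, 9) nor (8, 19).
Number of paths = 1044187199

Inclusion–exclusion. Total paths: C(34, 14) = 1391975640. Through P₁: C(14, 5)·C(20, 9) = 336255920. Through P₂: C(27, 8)·C(7, 6) = 15540525. Since P₁ is strictly southwest of P₂, a monotone path through both must visit P₁ then P₂; paths through both = C(14, 5)·C(13, 3)·C(7, 6) = 4008004. Avoid both = 1391975640 − 336255920 − 15540525 + 4008004 = 1044187199.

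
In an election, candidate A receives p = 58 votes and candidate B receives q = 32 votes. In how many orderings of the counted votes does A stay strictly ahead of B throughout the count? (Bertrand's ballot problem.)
Strict-lead orderings = 693942192804498644265402

Total orderings of the 90 votes with 58 for A: C(90, 58) = 2402107590477110691687930. By the Bertrand ballot formula (Cycle Lemma / reflection principle), the number of orderings in which A is strictly ahead of B throughout is (p − q)/(p + q) · C(p + q, p) = (58 − 32)/(58 + 32) · 2402107590477110691687930 = 693942192804498644265402.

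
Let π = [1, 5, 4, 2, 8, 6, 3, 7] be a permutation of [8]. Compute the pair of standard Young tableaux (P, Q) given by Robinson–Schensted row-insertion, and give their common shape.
P = [1, 2, 3, 7] / [4, 6] / [5, 8];  Q = [1, 2, 5, 8] / [3, 6] / [4, 7];  common shape = (4, 2, 2)

Row-insert the values π_1, π_2, … into P one at a time, bumping the leftmost entry strictly greater than the inserted value down to the next row. The recording tableau Q records, in position (i, j), the step at which that cell was added to P.
  Insert 1 (step 1): P = [1];  Q = [1]
  Insert 5 (step 2): P = [1, 5];  Q = [1, 2]
  Insert 4 (step 3): P = [1, 4] / [5];  Q = [1, 2] / [3]
  Insert 2 (step 4): P = [1, 2] / [4] / [5];  Q = [1, 2] / [3] / [4]
  Insert 8 (step 5): P = [1, 2, 8] / [4] / [5];  Q = [1, 2, 5] / [3] / [4]
  Insert 6 (step 6): P = [1, 2, 6] / [4, 8] / [5];  Q = [1, 2, 5] / [3, 6] / [4]
  Insert 3 (step 7): P = [1, 2, 3] / [4, 6] / [5, 8];  Q = [1, 2, 5] / [3, 6] / [4, 7]
  Insert 7 (step 8): P = [1, 2, 3, 7] / [4, 6] / [5, 8];  Q = [1, 2, 5, 8] / [3, 6] / [4, 7]
Final shape: (4, 2, 2).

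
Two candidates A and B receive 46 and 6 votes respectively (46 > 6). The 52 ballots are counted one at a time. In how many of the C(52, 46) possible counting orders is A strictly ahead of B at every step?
Strict-lead orderings = 15660400

Total orderings of the 52 votes with 46 for A: C(52, 46) = 20358520. By the Bertrand ballot formula (Cycle Lemma / reflection principle), the number of orderings in which A is strictly ahead of B throughout is (p − q)/(p + q) · C(p + q, p) = (46 − 6)/(46 + 6) · 20358520 = 15660400.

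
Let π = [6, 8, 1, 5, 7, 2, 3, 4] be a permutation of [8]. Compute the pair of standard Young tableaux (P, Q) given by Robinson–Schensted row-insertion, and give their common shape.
P = [1, 2, 3, 4] / [5, 7] / [6, 8];  Q = [1, 2, 5, 8] / [3, 4] / [6, 7];  common shape = (4, 2, 2)

Row-insert the values π_1, π_2, … into P one at a time, bumping the leftmost entry strictly greater than the inserted value down to the next row. The recording tableau Q records, in position (i, j), the step at which that cell was added to P.
  Insert 6 (step 1): P = [6];  Q = [1]
  Insert 8 (step 2): P = [6, 8];  Q = [1, 2]
  Insert 1 (step 3): P = [1, 8] / [6];  Q = [1, 2] / [3]
  Insert 5 (step 4): P = [1, 5] / [6, 8];  Q = [1, 2] / [3, 4]
  Insert 7 (step 5): P = [1, 5, 7] / [6, 8];  Q = [1, 2, 5] / [3, 4]
  Insert 2 (step 6): P = [1, 2, 7] / [5, 8] / [6];  Q = [1, 2, 5] / [3, 4] / [6]
  Insert 3 (step 7): P = [1, 2, 3] / [5, 7] / [6, 8];  Q = [1, 2, 5] / [3, 4] / [6, 7]
  Insert 4 (step 8): P = [1, 2, 3, 4] / [5, 7] / [6, 8];  Q = [1, 2, 5, 8] / [3, 4] / [6, 7]
Final shape: (4, 2, 2).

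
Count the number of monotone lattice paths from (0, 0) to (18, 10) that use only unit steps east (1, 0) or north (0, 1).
Number of paths = 13123110

A monotone lattice path from (0, 0) to (18, 10) consists of 18 east steps and 10 north steps in some order, so it is determined by which 18 of the 28 steps are east. The count is C(28, 18) = 13123110.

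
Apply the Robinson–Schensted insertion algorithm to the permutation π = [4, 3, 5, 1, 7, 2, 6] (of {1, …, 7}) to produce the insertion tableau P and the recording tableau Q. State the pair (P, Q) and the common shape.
P = [1, 2, 6] / [3, 5, 7] / [4];  Q = [1, 3, 5] / [2, 6, 7] / [4];  common shape = (3, 3, 1)

Row-insert the values π_1, π_2, … into P one at a time, bumping the leftmost entry strictly greater than the inserted value down to the next row. The recording tableau Q records, in position (i, j), the step at which that cell was added to P.
  Insert 4 (step 1): P = [4];  Q = [1]
  Insert 3 (step 2): P = [3] / [4];  Q = [1] / [2]
  Insert 5 (step 3): P = [3, 5] / [4];  Q = [1, 3] / [2]
  Insert 1 (step 4): P = [1, 5] / [3] / [4];  Q = [1, 3] / [2] / [4]
  Insert 7 (step 5): P = [1, 5, 7] / [3] / [4];  Q = [1, 3, 5] / [2] / [4]
  Insert 2 (step 6): P = [1, 2, 7] / [3, 5] / [4];  Q = [1, 3, 5] / [2, 6] / [4]
  Insert 6 (step 7): P = [1, 2, 6] / [3, 5, 7] / [4];  Q = [1, 3, 5] / [2, 6, 7] / [4]
Final shape: (3, 3, 1).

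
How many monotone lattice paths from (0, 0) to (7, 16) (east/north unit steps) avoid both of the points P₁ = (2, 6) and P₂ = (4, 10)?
Number of paths = 112269

Inclusion–exclusion. Total paths: C(23, 7) = 245157. Through P₁: C(8, 2)·C(15, 5) = 84084. Through P₂: C(14, 4)·C(9, 3) = 84084. Since P₁ is strictly southwest of P₂, a monotone path through both must visit P₁ then P₂; paths through both = C(8, 2)·C(6, 2)·C(9, 3) = 35280. Avoid both = 245157 − 84084 − 84084 + 35280 = 112269.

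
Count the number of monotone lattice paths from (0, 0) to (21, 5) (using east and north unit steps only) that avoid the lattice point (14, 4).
Number of paths = 41300

Total paths from (0, 0) to (21, 5): C(26, 21) = 65780. Paths through (14, 4): (paths (0, 0) → (14, 4)) × (paths (14, 4) → (21, 5)) = C(18, 14) · C(8, 7) = 3060 · 8 = 24480. Avoidance count = 65780 − 24480 = 41300.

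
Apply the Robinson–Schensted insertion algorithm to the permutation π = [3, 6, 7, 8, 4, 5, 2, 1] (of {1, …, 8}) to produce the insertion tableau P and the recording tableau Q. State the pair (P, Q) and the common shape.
P = [1, 4, 5, 8] / [2, 7] / [3] / [6];  Q = [1, 2, 3, 4] / [5, 6] / [7] / [8];  common shape = (4, 2, 1, 1)

Row-insert the values π_1, π_2, … into P one at a time, bumping the leftmost entry strictly greater than the inserted value down to the next row. The recording tableau Q records, in position (i, j), the step at which that cell was added to P.
  Insert 3 (step 1): P = [3];  Q = [1]
  Insert 6 (step 2): P = [3, 6];  Q = [1, 2]
  Insert 7 (step 3): P = [3, 6, 7];  Q = [1, 2, 3]
  Insert 8 (step 4): P = [3, 6, 7, 8];  Q = [1, 2, 3, 4]
  Insert 4 (step 5): P = [3, 4, 7, 8] / [6];  Q = [1, 2, 3, 4] / [5]
  Insert 5 (step 6): P = [3, 4, 5, 8] / [6, 7];  Q = [1, 2, 3, 4] / [5, 6]
  Insert 2 (step 7): P = [2, 4, 5, 8] / [3, 7] / [6];  Q = [1, 2, 3, 4] / [5, 6] / [7]
  Insert 1 (step 8): P = [1, 4, 5, 8] / [2, 7] / [3] / [6];  Q = [1, 2, 3, 4] / [5, 6] / [7] / [8]
Final shape: (4, 2, 1, 1).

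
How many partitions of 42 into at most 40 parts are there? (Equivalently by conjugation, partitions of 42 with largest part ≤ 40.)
p(42, parts ≤ 40) = 53172

Use the recurrence p(n, m) = p(n, m−1) + p(n−m, m): either the largest part is < m (count p(n, m−1)) or the largest part is exactly m (remove one copy of m, count p(n−m, m)). With p(0, ·) = 1 this gives p(42, parts ≤ 40) = 53172. (By conjugating Young diagrams, this also counts partitions of 42 into at most 40 parts.)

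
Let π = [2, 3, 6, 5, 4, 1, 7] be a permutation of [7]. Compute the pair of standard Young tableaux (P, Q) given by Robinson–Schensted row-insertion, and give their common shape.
P = [1, 3, 4, 7] / [2] / [5] / [6];  Q = [1, 2, 3, 7] / [4] / [5] / [6];  common shape = (4, 1, 1, 1)

Row-insert the values π_1, π_2, … into P one at a time, bumping the leftmost entry strictly greater than the inserted value down to the next row. The recording tableau Q records, in position (i, j), the step at which that cell was added to P.
  Insert 2 (step 1): P = [2];  Q = [1]
  Insert 3 (step 2): P = [2, 3];  Q = [1, 2]
  Insert 6 (step 3): P = [2, 3, 6];  Q = [1, 2, 3]
  Insert 5 (step 4): P = [2, 3, 5] / [6];  Q = [1, 2, 3] / [4]
  Insert 4 (step 5): P = [2, 3, 4] / [5] / [6];  Q = [1, 2, 3] / [4] / [5]
  Insert 1 (step 6): P = [1, 3, 4] / [2] / [5] / [6];  Q = [1, 2, 3] / [4] / [5] / [6]
  Insert 7 (step 7): P = [1, 3, 4, 7] / [2] / [5] / [6];  Q = [1, 2, 3, 7] / [4] / [5] / [6]
Final shape: (4, 1, 1, 1).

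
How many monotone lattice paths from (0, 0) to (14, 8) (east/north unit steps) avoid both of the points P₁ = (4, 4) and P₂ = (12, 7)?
Number of paths = 133186

Inclusion–exclusion. Total paths: C(22, 14) = 319770. Through P₁: C(8, 4)·C(14, 10) = 70070. Through P₂: C(19, 12)·C(3, 2) = 151164. Since P₁ is strictly southwest of P₂, a monotone path through both must visit P₁ then P₂; paths through both = C(8, 4)·C(11, 8)·C(3, 2) = 34650. Avoid both = 319770 − 70070 − 151164 + 34650 = 133186.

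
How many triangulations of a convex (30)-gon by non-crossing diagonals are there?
C_28 = 263747951750360

These polygon triangulations are counted by the Catalan number C_n = (1/(n + 1)) · C(2n, n). For n = 28: C_28 = (1/29) · C(56, 28) = 7648690600760440/29 = 263747951750360.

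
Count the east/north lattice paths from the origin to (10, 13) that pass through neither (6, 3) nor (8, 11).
Number of paths = 629170

Inclusion–exclusion. Total paths: C(23, 10) = 1144066. Through P₁: C(9, 6)·C(14, 4) = 84084. Through P₂: C(19, 8)·C(4, 2) = 453492. Since P₁ is strictly southwest of P₂, a monotone path through both must visit P₁ then P₂; paths through both = C(9, 6)·C(10, 2)·C(4, 2) = 22680. Avoid both = 1144066 − 84084 − 453492 + 22680 = 629170.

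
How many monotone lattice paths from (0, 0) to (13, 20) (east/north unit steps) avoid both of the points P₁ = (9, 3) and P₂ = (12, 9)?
Number of paths = 568544340

Inclusion–exclusion. Total paths: C(33, 13) = 573166440. Through P₁: C(12, 9)·C(21, 4) = 1316700. Through P₂: C(21, 12)·C(12, 1) = 3527160. Since P₁ is strictly southwest of P₂, a monotone path through both must visit P₁ then P₂; paths through both = C(12, 9)·C(9, 3)·C(12, 1) = 221760. Avoid both = 573166440 − 1316700 − 3527160 + 221760 = 568544340.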